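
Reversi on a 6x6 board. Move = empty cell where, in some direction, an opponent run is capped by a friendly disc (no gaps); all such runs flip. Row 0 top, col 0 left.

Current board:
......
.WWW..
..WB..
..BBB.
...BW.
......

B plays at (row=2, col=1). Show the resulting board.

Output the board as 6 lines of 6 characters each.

Place B at (2,1); scan 8 dirs for brackets.
Dir NW: first cell '.' (not opp) -> no flip
Dir N: opp run (1,1), next='.' -> no flip
Dir NE: opp run (1,2), next='.' -> no flip
Dir W: first cell '.' (not opp) -> no flip
Dir E: opp run (2,2) capped by B -> flip
Dir SW: first cell '.' (not opp) -> no flip
Dir S: first cell '.' (not opp) -> no flip
Dir SE: first cell 'B' (not opp) -> no flip
All flips: (2,2)

Answer: ......
.WWW..
.BBB..
..BBB.
...BW.
......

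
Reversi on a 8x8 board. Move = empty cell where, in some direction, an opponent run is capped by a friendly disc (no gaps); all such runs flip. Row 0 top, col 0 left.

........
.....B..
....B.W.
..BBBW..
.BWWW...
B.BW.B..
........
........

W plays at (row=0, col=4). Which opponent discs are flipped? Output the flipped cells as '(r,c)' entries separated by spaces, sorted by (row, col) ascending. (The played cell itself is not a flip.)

Dir NW: edge -> no flip
Dir N: edge -> no flip
Dir NE: edge -> no flip
Dir W: first cell '.' (not opp) -> no flip
Dir E: first cell '.' (not opp) -> no flip
Dir SW: first cell '.' (not opp) -> no flip
Dir S: first cell '.' (not opp) -> no flip
Dir SE: opp run (1,5) capped by W -> flip

Answer: (1,5)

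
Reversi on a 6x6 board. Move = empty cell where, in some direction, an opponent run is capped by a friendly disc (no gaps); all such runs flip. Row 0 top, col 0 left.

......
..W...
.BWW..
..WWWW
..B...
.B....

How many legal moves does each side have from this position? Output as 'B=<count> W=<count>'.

-- B to move --
(0,1): no bracket -> illegal
(0,2): flips 3 -> legal
(0,3): flips 1 -> legal
(1,1): no bracket -> illegal
(1,3): no bracket -> illegal
(1,4): no bracket -> illegal
(2,4): flips 3 -> legal
(2,5): no bracket -> illegal
(3,1): no bracket -> illegal
(4,1): no bracket -> illegal
(4,3): flips 1 -> legal
(4,4): no bracket -> illegal
(4,5): no bracket -> illegal
B mobility = 4
-- W to move --
(1,0): flips 1 -> legal
(1,1): no bracket -> illegal
(2,0): flips 1 -> legal
(3,0): flips 1 -> legal
(3,1): no bracket -> illegal
(4,0): no bracket -> illegal
(4,1): no bracket -> illegal
(4,3): no bracket -> illegal
(5,0): no bracket -> illegal
(5,2): flips 1 -> legal
(5,3): no bracket -> illegal
W mobility = 4

Answer: B=4 W=4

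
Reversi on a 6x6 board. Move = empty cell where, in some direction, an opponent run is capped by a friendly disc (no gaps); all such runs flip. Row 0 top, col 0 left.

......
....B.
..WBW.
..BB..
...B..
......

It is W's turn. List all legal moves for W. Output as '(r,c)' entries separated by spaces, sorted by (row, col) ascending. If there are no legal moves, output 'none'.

Answer: (0,4) (4,2) (4,4)

Derivation:
(0,3): no bracket -> illegal
(0,4): flips 1 -> legal
(0,5): no bracket -> illegal
(1,2): no bracket -> illegal
(1,3): no bracket -> illegal
(1,5): no bracket -> illegal
(2,1): no bracket -> illegal
(2,5): no bracket -> illegal
(3,1): no bracket -> illegal
(3,4): no bracket -> illegal
(4,1): no bracket -> illegal
(4,2): flips 2 -> legal
(4,4): flips 1 -> legal
(5,2): no bracket -> illegal
(5,3): no bracket -> illegal
(5,4): no bracket -> illegal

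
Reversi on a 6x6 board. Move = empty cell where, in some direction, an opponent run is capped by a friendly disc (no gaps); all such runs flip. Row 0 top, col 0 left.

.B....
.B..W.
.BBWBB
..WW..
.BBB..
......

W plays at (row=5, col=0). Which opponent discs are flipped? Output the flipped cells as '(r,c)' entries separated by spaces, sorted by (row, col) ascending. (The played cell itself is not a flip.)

Dir NW: edge -> no flip
Dir N: first cell '.' (not opp) -> no flip
Dir NE: opp run (4,1) capped by W -> flip
Dir W: edge -> no flip
Dir E: first cell '.' (not opp) -> no flip
Dir SW: edge -> no flip
Dir S: edge -> no flip
Dir SE: edge -> no flip

Answer: (4,1)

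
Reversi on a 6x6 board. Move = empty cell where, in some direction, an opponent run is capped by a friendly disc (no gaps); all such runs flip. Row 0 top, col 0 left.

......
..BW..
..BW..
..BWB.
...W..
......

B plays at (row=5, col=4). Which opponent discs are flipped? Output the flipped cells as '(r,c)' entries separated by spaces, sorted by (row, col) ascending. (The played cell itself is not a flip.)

Dir NW: opp run (4,3) capped by B -> flip
Dir N: first cell '.' (not opp) -> no flip
Dir NE: first cell '.' (not opp) -> no flip
Dir W: first cell '.' (not opp) -> no flip
Dir E: first cell '.' (not opp) -> no flip
Dir SW: edge -> no flip
Dir S: edge -> no flip
Dir SE: edge -> no flip

Answer: (4,3)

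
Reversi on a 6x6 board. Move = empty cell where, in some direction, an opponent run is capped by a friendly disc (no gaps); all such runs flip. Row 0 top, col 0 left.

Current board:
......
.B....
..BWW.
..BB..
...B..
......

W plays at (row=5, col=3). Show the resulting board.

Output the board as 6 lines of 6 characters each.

Answer: ......
.B....
..BWW.
..BW..
...W..
...W..

Derivation:
Place W at (5,3); scan 8 dirs for brackets.
Dir NW: first cell '.' (not opp) -> no flip
Dir N: opp run (4,3) (3,3) capped by W -> flip
Dir NE: first cell '.' (not opp) -> no flip
Dir W: first cell '.' (not opp) -> no flip
Dir E: first cell '.' (not opp) -> no flip
Dir SW: edge -> no flip
Dir S: edge -> no flip
Dir SE: edge -> no flip
All flips: (3,3) (4,3)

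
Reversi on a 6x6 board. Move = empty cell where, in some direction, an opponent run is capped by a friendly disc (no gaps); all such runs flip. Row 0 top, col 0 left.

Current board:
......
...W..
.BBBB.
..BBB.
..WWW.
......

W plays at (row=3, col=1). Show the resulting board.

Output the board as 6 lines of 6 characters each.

Place W at (3,1); scan 8 dirs for brackets.
Dir NW: first cell '.' (not opp) -> no flip
Dir N: opp run (2,1), next='.' -> no flip
Dir NE: opp run (2,2) capped by W -> flip
Dir W: first cell '.' (not opp) -> no flip
Dir E: opp run (3,2) (3,3) (3,4), next='.' -> no flip
Dir SW: first cell '.' (not opp) -> no flip
Dir S: first cell '.' (not opp) -> no flip
Dir SE: first cell 'W' (not opp) -> no flip
All flips: (2,2)

Answer: ......
...W..
.BWBB.
.WBBB.
..WWW.
......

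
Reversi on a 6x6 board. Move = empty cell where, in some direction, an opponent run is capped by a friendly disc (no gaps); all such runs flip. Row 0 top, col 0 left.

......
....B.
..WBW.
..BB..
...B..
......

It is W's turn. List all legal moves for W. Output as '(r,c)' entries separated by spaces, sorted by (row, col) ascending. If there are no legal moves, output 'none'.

(0,3): no bracket -> illegal
(0,4): flips 1 -> legal
(0,5): no bracket -> illegal
(1,2): no bracket -> illegal
(1,3): no bracket -> illegal
(1,5): no bracket -> illegal
(2,1): no bracket -> illegal
(2,5): no bracket -> illegal
(3,1): no bracket -> illegal
(3,4): no bracket -> illegal
(4,1): no bracket -> illegal
(4,2): flips 2 -> legal
(4,4): flips 1 -> legal
(5,2): no bracket -> illegal
(5,3): no bracket -> illegal
(5,4): no bracket -> illegal

Answer: (0,4) (4,2) (4,4)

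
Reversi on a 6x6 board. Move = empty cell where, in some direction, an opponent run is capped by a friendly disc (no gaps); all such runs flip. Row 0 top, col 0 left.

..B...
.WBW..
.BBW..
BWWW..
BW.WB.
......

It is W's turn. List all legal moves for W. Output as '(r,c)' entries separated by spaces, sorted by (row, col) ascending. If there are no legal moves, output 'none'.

Answer: (0,1) (1,0) (2,0) (4,5) (5,5)

Derivation:
(0,1): flips 1 -> legal
(0,3): no bracket -> illegal
(1,0): flips 1 -> legal
(2,0): flips 2 -> legal
(3,4): no bracket -> illegal
(3,5): no bracket -> illegal
(4,5): flips 1 -> legal
(5,0): no bracket -> illegal
(5,1): no bracket -> illegal
(5,3): no bracket -> illegal
(5,4): no bracket -> illegal
(5,5): flips 1 -> legal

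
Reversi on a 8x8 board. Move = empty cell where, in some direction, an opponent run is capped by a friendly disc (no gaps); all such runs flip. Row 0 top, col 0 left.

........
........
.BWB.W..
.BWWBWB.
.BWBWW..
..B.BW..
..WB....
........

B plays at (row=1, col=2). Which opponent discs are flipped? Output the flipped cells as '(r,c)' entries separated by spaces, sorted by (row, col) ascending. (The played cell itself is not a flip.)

Dir NW: first cell '.' (not opp) -> no flip
Dir N: first cell '.' (not opp) -> no flip
Dir NE: first cell '.' (not opp) -> no flip
Dir W: first cell '.' (not opp) -> no flip
Dir E: first cell '.' (not opp) -> no flip
Dir SW: first cell 'B' (not opp) -> no flip
Dir S: opp run (2,2) (3,2) (4,2) capped by B -> flip
Dir SE: first cell 'B' (not opp) -> no flip

Answer: (2,2) (3,2) (4,2)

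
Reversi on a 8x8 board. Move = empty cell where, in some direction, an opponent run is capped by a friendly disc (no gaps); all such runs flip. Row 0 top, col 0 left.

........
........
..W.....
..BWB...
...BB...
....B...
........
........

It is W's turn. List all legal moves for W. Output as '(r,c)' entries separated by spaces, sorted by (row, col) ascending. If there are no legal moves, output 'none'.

(2,1): no bracket -> illegal
(2,3): no bracket -> illegal
(2,4): no bracket -> illegal
(2,5): no bracket -> illegal
(3,1): flips 1 -> legal
(3,5): flips 1 -> legal
(4,1): no bracket -> illegal
(4,2): flips 1 -> legal
(4,5): no bracket -> illegal
(5,2): no bracket -> illegal
(5,3): flips 1 -> legal
(5,5): flips 1 -> legal
(6,3): no bracket -> illegal
(6,4): no bracket -> illegal
(6,5): no bracket -> illegal

Answer: (3,1) (3,5) (4,2) (5,3) (5,5)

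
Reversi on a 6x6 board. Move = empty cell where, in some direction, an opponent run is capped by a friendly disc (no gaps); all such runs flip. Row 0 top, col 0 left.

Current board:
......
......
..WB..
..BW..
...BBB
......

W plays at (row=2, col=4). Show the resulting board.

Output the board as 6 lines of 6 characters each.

Place W at (2,4); scan 8 dirs for brackets.
Dir NW: first cell '.' (not opp) -> no flip
Dir N: first cell '.' (not opp) -> no flip
Dir NE: first cell '.' (not opp) -> no flip
Dir W: opp run (2,3) capped by W -> flip
Dir E: first cell '.' (not opp) -> no flip
Dir SW: first cell 'W' (not opp) -> no flip
Dir S: first cell '.' (not opp) -> no flip
Dir SE: first cell '.' (not opp) -> no flip
All flips: (2,3)

Answer: ......
......
..WWW.
..BW..
...BBB
......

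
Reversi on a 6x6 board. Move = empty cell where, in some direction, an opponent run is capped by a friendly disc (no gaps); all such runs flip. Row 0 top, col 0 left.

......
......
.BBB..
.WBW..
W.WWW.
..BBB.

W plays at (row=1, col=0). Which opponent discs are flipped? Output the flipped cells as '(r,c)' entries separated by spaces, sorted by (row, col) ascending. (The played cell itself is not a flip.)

Dir NW: edge -> no flip
Dir N: first cell '.' (not opp) -> no flip
Dir NE: first cell '.' (not opp) -> no flip
Dir W: edge -> no flip
Dir E: first cell '.' (not opp) -> no flip
Dir SW: edge -> no flip
Dir S: first cell '.' (not opp) -> no flip
Dir SE: opp run (2,1) (3,2) capped by W -> flip

Answer: (2,1) (3,2)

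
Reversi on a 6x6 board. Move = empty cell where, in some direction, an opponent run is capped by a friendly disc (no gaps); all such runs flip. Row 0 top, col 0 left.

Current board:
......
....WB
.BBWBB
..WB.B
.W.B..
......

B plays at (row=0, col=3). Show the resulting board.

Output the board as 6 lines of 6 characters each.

Place B at (0,3); scan 8 dirs for brackets.
Dir NW: edge -> no flip
Dir N: edge -> no flip
Dir NE: edge -> no flip
Dir W: first cell '.' (not opp) -> no flip
Dir E: first cell '.' (not opp) -> no flip
Dir SW: first cell '.' (not opp) -> no flip
Dir S: first cell '.' (not opp) -> no flip
Dir SE: opp run (1,4) capped by B -> flip
All flips: (1,4)

Answer: ...B..
....BB
.BBWBB
..WB.B
.W.B..
......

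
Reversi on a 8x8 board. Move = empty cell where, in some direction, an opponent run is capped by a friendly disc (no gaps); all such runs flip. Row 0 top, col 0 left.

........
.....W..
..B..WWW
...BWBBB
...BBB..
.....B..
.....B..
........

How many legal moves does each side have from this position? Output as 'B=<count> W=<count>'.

Answer: B=7 W=8

Derivation:
-- B to move --
(0,4): flips 2 -> legal
(0,5): flips 2 -> legal
(0,6): no bracket -> illegal
(1,4): flips 1 -> legal
(1,6): flips 3 -> legal
(1,7): flips 2 -> legal
(2,3): flips 1 -> legal
(2,4): flips 1 -> legal
B mobility = 7
-- W to move --
(1,1): no bracket -> illegal
(1,2): no bracket -> illegal
(1,3): no bracket -> illegal
(2,1): no bracket -> illegal
(2,3): no bracket -> illegal
(2,4): no bracket -> illegal
(3,1): no bracket -> illegal
(3,2): flips 1 -> legal
(4,2): no bracket -> illegal
(4,6): flips 1 -> legal
(4,7): flips 2 -> legal
(5,2): flips 1 -> legal
(5,3): flips 2 -> legal
(5,4): flips 3 -> legal
(5,6): flips 1 -> legal
(6,4): no bracket -> illegal
(6,6): no bracket -> illegal
(7,4): no bracket -> illegal
(7,5): flips 4 -> legal
(7,6): no bracket -> illegal
W mobility = 8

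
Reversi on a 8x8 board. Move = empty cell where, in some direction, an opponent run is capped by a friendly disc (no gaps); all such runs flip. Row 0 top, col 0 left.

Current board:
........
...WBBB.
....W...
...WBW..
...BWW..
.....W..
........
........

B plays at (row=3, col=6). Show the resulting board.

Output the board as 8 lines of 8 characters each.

Place B at (3,6); scan 8 dirs for brackets.
Dir NW: first cell '.' (not opp) -> no flip
Dir N: first cell '.' (not opp) -> no flip
Dir NE: first cell '.' (not opp) -> no flip
Dir W: opp run (3,5) capped by B -> flip
Dir E: first cell '.' (not opp) -> no flip
Dir SW: opp run (4,5), next='.' -> no flip
Dir S: first cell '.' (not opp) -> no flip
Dir SE: first cell '.' (not opp) -> no flip
All flips: (3,5)

Answer: ........
...WBBB.
....W...
...WBBB.
...BWW..
.....W..
........
........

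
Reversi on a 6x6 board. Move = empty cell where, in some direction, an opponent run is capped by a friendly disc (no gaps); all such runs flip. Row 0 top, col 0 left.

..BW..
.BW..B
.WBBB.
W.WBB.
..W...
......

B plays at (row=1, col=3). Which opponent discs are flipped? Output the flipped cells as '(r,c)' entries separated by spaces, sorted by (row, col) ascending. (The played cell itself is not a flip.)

Answer: (1,2)

Derivation:
Dir NW: first cell 'B' (not opp) -> no flip
Dir N: opp run (0,3), next=edge -> no flip
Dir NE: first cell '.' (not opp) -> no flip
Dir W: opp run (1,2) capped by B -> flip
Dir E: first cell '.' (not opp) -> no flip
Dir SW: first cell 'B' (not opp) -> no flip
Dir S: first cell 'B' (not opp) -> no flip
Dir SE: first cell 'B' (not opp) -> no flip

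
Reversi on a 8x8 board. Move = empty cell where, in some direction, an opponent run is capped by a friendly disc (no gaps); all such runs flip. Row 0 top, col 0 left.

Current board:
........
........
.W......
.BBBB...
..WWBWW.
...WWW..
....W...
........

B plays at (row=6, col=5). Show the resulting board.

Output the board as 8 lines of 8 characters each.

Answer: ........
........
.W......
.BBBB...
..WBBWW.
...WBW..
....WB..
........

Derivation:
Place B at (6,5); scan 8 dirs for brackets.
Dir NW: opp run (5,4) (4,3) capped by B -> flip
Dir N: opp run (5,5) (4,5), next='.' -> no flip
Dir NE: first cell '.' (not opp) -> no flip
Dir W: opp run (6,4), next='.' -> no flip
Dir E: first cell '.' (not opp) -> no flip
Dir SW: first cell '.' (not opp) -> no flip
Dir S: first cell '.' (not opp) -> no flip
Dir SE: first cell '.' (not opp) -> no flip
All flips: (4,3) (5,4)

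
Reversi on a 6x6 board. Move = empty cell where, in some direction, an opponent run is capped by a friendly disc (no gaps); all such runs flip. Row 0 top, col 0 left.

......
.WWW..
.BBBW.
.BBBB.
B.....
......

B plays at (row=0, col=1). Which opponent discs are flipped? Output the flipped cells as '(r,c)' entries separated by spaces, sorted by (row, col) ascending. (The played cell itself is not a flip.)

Answer: (1,1) (1,2)

Derivation:
Dir NW: edge -> no flip
Dir N: edge -> no flip
Dir NE: edge -> no flip
Dir W: first cell '.' (not opp) -> no flip
Dir E: first cell '.' (not opp) -> no flip
Dir SW: first cell '.' (not opp) -> no flip
Dir S: opp run (1,1) capped by B -> flip
Dir SE: opp run (1,2) capped by B -> flip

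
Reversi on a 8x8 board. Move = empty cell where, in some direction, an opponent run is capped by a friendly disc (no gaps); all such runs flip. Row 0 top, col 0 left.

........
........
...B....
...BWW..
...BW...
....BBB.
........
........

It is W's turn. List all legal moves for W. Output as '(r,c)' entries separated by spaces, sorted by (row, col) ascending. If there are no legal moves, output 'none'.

Answer: (1,2) (2,2) (3,2) (4,2) (5,2) (6,4) (6,6)

Derivation:
(1,2): flips 1 -> legal
(1,3): no bracket -> illegal
(1,4): no bracket -> illegal
(2,2): flips 1 -> legal
(2,4): no bracket -> illegal
(3,2): flips 1 -> legal
(4,2): flips 1 -> legal
(4,5): no bracket -> illegal
(4,6): no bracket -> illegal
(4,7): no bracket -> illegal
(5,2): flips 1 -> legal
(5,3): no bracket -> illegal
(5,7): no bracket -> illegal
(6,3): no bracket -> illegal
(6,4): flips 1 -> legal
(6,5): no bracket -> illegal
(6,6): flips 1 -> legal
(6,7): no bracket -> illegal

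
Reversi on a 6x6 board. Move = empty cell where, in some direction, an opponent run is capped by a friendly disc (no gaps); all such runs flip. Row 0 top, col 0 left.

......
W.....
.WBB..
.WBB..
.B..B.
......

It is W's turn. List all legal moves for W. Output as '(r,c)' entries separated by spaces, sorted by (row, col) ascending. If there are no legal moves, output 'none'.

Answer: (1,3) (2,4) (3,4) (4,3) (5,1)

Derivation:
(1,1): no bracket -> illegal
(1,2): no bracket -> illegal
(1,3): flips 1 -> legal
(1,4): no bracket -> illegal
(2,4): flips 2 -> legal
(3,0): no bracket -> illegal
(3,4): flips 2 -> legal
(3,5): no bracket -> illegal
(4,0): no bracket -> illegal
(4,2): no bracket -> illegal
(4,3): flips 1 -> legal
(4,5): no bracket -> illegal
(5,0): no bracket -> illegal
(5,1): flips 1 -> legal
(5,2): no bracket -> illegal
(5,3): no bracket -> illegal
(5,4): no bracket -> illegal
(5,5): no bracket -> illegal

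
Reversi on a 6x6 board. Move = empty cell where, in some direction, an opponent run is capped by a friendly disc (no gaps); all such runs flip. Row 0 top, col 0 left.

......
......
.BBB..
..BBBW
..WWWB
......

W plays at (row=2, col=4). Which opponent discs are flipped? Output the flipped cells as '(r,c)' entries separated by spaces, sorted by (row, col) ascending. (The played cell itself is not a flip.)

Answer: (3,3) (3,4)

Derivation:
Dir NW: first cell '.' (not opp) -> no flip
Dir N: first cell '.' (not opp) -> no flip
Dir NE: first cell '.' (not opp) -> no flip
Dir W: opp run (2,3) (2,2) (2,1), next='.' -> no flip
Dir E: first cell '.' (not opp) -> no flip
Dir SW: opp run (3,3) capped by W -> flip
Dir S: opp run (3,4) capped by W -> flip
Dir SE: first cell 'W' (not opp) -> no flip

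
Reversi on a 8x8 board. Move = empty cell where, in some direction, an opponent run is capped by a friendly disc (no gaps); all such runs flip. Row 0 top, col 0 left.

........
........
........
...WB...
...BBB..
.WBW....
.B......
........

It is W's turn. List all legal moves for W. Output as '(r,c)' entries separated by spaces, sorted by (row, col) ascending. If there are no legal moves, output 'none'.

(2,3): no bracket -> illegal
(2,4): no bracket -> illegal
(2,5): no bracket -> illegal
(3,2): no bracket -> illegal
(3,5): flips 2 -> legal
(3,6): no bracket -> illegal
(4,1): no bracket -> illegal
(4,2): no bracket -> illegal
(4,6): no bracket -> illegal
(5,0): no bracket -> illegal
(5,4): no bracket -> illegal
(5,5): flips 1 -> legal
(5,6): no bracket -> illegal
(6,0): no bracket -> illegal
(6,2): no bracket -> illegal
(6,3): no bracket -> illegal
(7,0): no bracket -> illegal
(7,1): flips 1 -> legal
(7,2): no bracket -> illegal

Answer: (3,5) (5,5) (7,1)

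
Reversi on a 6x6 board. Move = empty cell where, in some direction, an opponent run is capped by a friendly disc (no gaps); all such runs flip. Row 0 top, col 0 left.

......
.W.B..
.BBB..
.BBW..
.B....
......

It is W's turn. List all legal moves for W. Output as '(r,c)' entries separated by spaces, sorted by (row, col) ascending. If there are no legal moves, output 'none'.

Answer: (0,3) (3,0) (5,1)

Derivation:
(0,2): no bracket -> illegal
(0,3): flips 2 -> legal
(0,4): no bracket -> illegal
(1,0): no bracket -> illegal
(1,2): no bracket -> illegal
(1,4): no bracket -> illegal
(2,0): no bracket -> illegal
(2,4): no bracket -> illegal
(3,0): flips 2 -> legal
(3,4): no bracket -> illegal
(4,0): no bracket -> illegal
(4,2): no bracket -> illegal
(4,3): no bracket -> illegal
(5,0): no bracket -> illegal
(5,1): flips 3 -> legal
(5,2): no bracket -> illegal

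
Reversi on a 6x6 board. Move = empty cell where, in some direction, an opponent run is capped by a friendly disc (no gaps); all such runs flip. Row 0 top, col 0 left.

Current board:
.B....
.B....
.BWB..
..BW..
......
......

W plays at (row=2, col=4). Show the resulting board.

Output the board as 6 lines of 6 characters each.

Answer: .B....
.B....
.BWWW.
..BW..
......
......

Derivation:
Place W at (2,4); scan 8 dirs for brackets.
Dir NW: first cell '.' (not opp) -> no flip
Dir N: first cell '.' (not opp) -> no flip
Dir NE: first cell '.' (not opp) -> no flip
Dir W: opp run (2,3) capped by W -> flip
Dir E: first cell '.' (not opp) -> no flip
Dir SW: first cell 'W' (not opp) -> no flip
Dir S: first cell '.' (not opp) -> no flip
Dir SE: first cell '.' (not opp) -> no flip
All flips: (2,3)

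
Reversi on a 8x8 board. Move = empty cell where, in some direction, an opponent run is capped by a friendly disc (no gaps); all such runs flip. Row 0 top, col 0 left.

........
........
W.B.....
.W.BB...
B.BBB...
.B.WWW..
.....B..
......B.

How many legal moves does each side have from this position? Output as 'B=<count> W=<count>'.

Answer: B=5 W=7

Derivation:
-- B to move --
(1,0): no bracket -> illegal
(1,1): no bracket -> illegal
(2,1): no bracket -> illegal
(3,0): no bracket -> illegal
(3,2): no bracket -> illegal
(4,1): no bracket -> illegal
(4,5): flips 1 -> legal
(4,6): no bracket -> illegal
(5,2): no bracket -> illegal
(5,6): no bracket -> illegal
(6,2): flips 1 -> legal
(6,3): flips 1 -> legal
(6,4): flips 2 -> legal
(6,6): flips 1 -> legal
B mobility = 5
-- W to move --
(1,1): flips 3 -> legal
(1,2): no bracket -> illegal
(1,3): flips 1 -> legal
(2,1): no bracket -> illegal
(2,3): flips 2 -> legal
(2,4): flips 2 -> legal
(2,5): no bracket -> illegal
(3,0): no bracket -> illegal
(3,2): flips 1 -> legal
(3,5): flips 1 -> legal
(4,1): no bracket -> illegal
(4,5): no bracket -> illegal
(5,0): no bracket -> illegal
(5,2): no bracket -> illegal
(5,6): no bracket -> illegal
(6,0): no bracket -> illegal
(6,1): no bracket -> illegal
(6,2): no bracket -> illegal
(6,4): no bracket -> illegal
(6,6): no bracket -> illegal
(6,7): no bracket -> illegal
(7,4): no bracket -> illegal
(7,5): flips 1 -> legal
(7,7): no bracket -> illegal
W mobility = 7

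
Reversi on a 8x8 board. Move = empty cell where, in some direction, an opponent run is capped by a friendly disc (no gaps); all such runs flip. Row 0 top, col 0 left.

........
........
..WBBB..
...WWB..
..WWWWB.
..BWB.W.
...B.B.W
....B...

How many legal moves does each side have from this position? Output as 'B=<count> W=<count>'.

Answer: B=9 W=16

Derivation:
-- B to move --
(1,1): no bracket -> illegal
(1,2): no bracket -> illegal
(1,3): no bracket -> illegal
(2,1): flips 1 -> legal
(3,1): no bracket -> illegal
(3,2): flips 4 -> legal
(3,6): flips 1 -> legal
(4,1): flips 4 -> legal
(4,7): flips 1 -> legal
(5,1): flips 2 -> legal
(5,5): flips 1 -> legal
(5,7): no bracket -> illegal
(6,2): flips 2 -> legal
(6,4): no bracket -> illegal
(6,6): flips 1 -> legal
(7,6): no bracket -> illegal
(7,7): no bracket -> illegal
B mobility = 9
-- W to move --
(1,2): flips 1 -> legal
(1,3): flips 1 -> legal
(1,4): flips 1 -> legal
(1,5): flips 3 -> legal
(1,6): flips 1 -> legal
(2,6): flips 4 -> legal
(3,2): no bracket -> illegal
(3,6): flips 2 -> legal
(3,7): no bracket -> illegal
(4,1): no bracket -> illegal
(4,7): flips 1 -> legal
(5,1): flips 1 -> legal
(5,5): flips 1 -> legal
(5,7): no bracket -> illegal
(6,1): flips 1 -> legal
(6,2): flips 1 -> legal
(6,4): flips 1 -> legal
(6,6): no bracket -> illegal
(7,2): flips 2 -> legal
(7,3): flips 1 -> legal
(7,5): no bracket -> illegal
(7,6): flips 2 -> legal
W mobility = 16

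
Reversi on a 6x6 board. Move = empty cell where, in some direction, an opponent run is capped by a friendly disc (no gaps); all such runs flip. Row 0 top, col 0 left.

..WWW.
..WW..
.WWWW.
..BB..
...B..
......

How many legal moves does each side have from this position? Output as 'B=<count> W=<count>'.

Answer: B=4 W=5

Derivation:
-- B to move --
(0,1): no bracket -> illegal
(0,5): no bracket -> illegal
(1,0): flips 1 -> legal
(1,1): flips 1 -> legal
(1,4): flips 1 -> legal
(1,5): flips 1 -> legal
(2,0): no bracket -> illegal
(2,5): no bracket -> illegal
(3,0): no bracket -> illegal
(3,1): no bracket -> illegal
(3,4): no bracket -> illegal
(3,5): no bracket -> illegal
B mobility = 4
-- W to move --
(3,1): no bracket -> illegal
(3,4): no bracket -> illegal
(4,1): flips 1 -> legal
(4,2): flips 2 -> legal
(4,4): flips 1 -> legal
(5,2): no bracket -> illegal
(5,3): flips 2 -> legal
(5,4): flips 2 -> legal
W mobility = 5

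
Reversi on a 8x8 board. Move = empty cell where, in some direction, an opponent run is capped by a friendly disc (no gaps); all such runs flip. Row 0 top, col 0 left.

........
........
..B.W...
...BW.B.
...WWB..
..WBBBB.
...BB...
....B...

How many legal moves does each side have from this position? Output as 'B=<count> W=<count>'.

-- B to move --
(1,3): no bracket -> illegal
(1,4): flips 3 -> legal
(1,5): flips 1 -> legal
(2,3): flips 1 -> legal
(2,5): no bracket -> illegal
(3,2): flips 1 -> legal
(3,5): flips 2 -> legal
(4,1): flips 1 -> legal
(4,2): flips 2 -> legal
(5,1): flips 1 -> legal
(6,1): no bracket -> illegal
(6,2): no bracket -> illegal
B mobility = 8
-- W to move --
(1,1): flips 2 -> legal
(1,2): no bracket -> illegal
(1,3): no bracket -> illegal
(2,1): no bracket -> illegal
(2,3): flips 1 -> legal
(2,5): no bracket -> illegal
(2,6): no bracket -> illegal
(2,7): no bracket -> illegal
(3,1): no bracket -> illegal
(3,2): flips 1 -> legal
(3,5): no bracket -> illegal
(3,7): no bracket -> illegal
(4,2): flips 1 -> legal
(4,6): flips 1 -> legal
(4,7): no bracket -> illegal
(5,7): flips 4 -> legal
(6,2): flips 1 -> legal
(6,5): flips 1 -> legal
(6,6): flips 1 -> legal
(6,7): flips 2 -> legal
(7,2): no bracket -> illegal
(7,3): flips 2 -> legal
(7,5): no bracket -> illegal
W mobility = 11

Answer: B=8 W=11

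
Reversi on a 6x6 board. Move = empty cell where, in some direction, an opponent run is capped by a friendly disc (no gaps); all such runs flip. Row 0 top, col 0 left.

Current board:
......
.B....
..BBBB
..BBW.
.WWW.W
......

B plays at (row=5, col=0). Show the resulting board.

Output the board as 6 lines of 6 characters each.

Answer: ......
.B....
..BBBB
..BBW.
.BWW.W
B.....

Derivation:
Place B at (5,0); scan 8 dirs for brackets.
Dir NW: edge -> no flip
Dir N: first cell '.' (not opp) -> no flip
Dir NE: opp run (4,1) capped by B -> flip
Dir W: edge -> no flip
Dir E: first cell '.' (not opp) -> no flip
Dir SW: edge -> no flip
Dir S: edge -> no flip
Dir SE: edge -> no flip
All flips: (4,1)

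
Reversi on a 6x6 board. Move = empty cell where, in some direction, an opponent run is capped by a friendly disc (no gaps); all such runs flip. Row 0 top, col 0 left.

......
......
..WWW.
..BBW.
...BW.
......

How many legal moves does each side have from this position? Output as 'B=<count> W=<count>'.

Answer: B=9 W=5

Derivation:
-- B to move --
(1,1): flips 1 -> legal
(1,2): flips 1 -> legal
(1,3): flips 1 -> legal
(1,4): flips 1 -> legal
(1,5): flips 1 -> legal
(2,1): no bracket -> illegal
(2,5): flips 1 -> legal
(3,1): no bracket -> illegal
(3,5): flips 1 -> legal
(4,5): flips 1 -> legal
(5,3): no bracket -> illegal
(5,4): no bracket -> illegal
(5,5): flips 1 -> legal
B mobility = 9
-- W to move --
(2,1): no bracket -> illegal
(3,1): flips 2 -> legal
(4,1): flips 1 -> legal
(4,2): flips 3 -> legal
(5,2): flips 1 -> legal
(5,3): flips 2 -> legal
(5,4): no bracket -> illegal
W mobility = 5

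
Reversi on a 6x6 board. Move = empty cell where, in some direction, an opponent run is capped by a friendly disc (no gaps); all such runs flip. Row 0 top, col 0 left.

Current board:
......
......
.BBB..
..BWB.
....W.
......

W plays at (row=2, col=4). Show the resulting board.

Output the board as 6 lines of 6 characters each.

Place W at (2,4); scan 8 dirs for brackets.
Dir NW: first cell '.' (not opp) -> no flip
Dir N: first cell '.' (not opp) -> no flip
Dir NE: first cell '.' (not opp) -> no flip
Dir W: opp run (2,3) (2,2) (2,1), next='.' -> no flip
Dir E: first cell '.' (not opp) -> no flip
Dir SW: first cell 'W' (not opp) -> no flip
Dir S: opp run (3,4) capped by W -> flip
Dir SE: first cell '.' (not opp) -> no flip
All flips: (3,4)

Answer: ......
......
.BBBW.
..BWW.
....W.
......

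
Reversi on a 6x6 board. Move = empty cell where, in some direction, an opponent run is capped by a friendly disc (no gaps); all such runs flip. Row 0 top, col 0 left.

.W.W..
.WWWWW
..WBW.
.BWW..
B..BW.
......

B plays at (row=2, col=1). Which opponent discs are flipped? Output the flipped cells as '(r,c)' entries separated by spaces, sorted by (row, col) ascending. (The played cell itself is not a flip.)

Answer: (2,2) (3,2)

Derivation:
Dir NW: first cell '.' (not opp) -> no flip
Dir N: opp run (1,1) (0,1), next=edge -> no flip
Dir NE: opp run (1,2) (0,3), next=edge -> no flip
Dir W: first cell '.' (not opp) -> no flip
Dir E: opp run (2,2) capped by B -> flip
Dir SW: first cell '.' (not opp) -> no flip
Dir S: first cell 'B' (not opp) -> no flip
Dir SE: opp run (3,2) capped by B -> flip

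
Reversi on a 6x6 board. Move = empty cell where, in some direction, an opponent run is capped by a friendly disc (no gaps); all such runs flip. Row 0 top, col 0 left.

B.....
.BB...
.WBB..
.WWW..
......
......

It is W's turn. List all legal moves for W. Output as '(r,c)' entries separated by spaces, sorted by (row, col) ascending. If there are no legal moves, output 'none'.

(0,1): flips 1 -> legal
(0,2): flips 2 -> legal
(0,3): flips 1 -> legal
(1,0): no bracket -> illegal
(1,3): flips 2 -> legal
(1,4): flips 1 -> legal
(2,0): no bracket -> illegal
(2,4): flips 2 -> legal
(3,4): no bracket -> illegal

Answer: (0,1) (0,2) (0,3) (1,3) (1,4) (2,4)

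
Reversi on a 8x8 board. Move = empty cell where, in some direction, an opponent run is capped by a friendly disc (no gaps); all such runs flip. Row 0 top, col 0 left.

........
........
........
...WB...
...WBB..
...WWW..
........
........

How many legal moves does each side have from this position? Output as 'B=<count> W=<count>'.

-- B to move --
(2,2): flips 1 -> legal
(2,3): no bracket -> illegal
(2,4): no bracket -> illegal
(3,2): flips 1 -> legal
(4,2): flips 1 -> legal
(4,6): no bracket -> illegal
(5,2): flips 1 -> legal
(5,6): no bracket -> illegal
(6,2): flips 1 -> legal
(6,3): flips 1 -> legal
(6,4): flips 1 -> legal
(6,5): flips 1 -> legal
(6,6): flips 1 -> legal
B mobility = 9
-- W to move --
(2,3): no bracket -> illegal
(2,4): flips 2 -> legal
(2,5): flips 1 -> legal
(3,5): flips 3 -> legal
(3,6): flips 1 -> legal
(4,6): flips 2 -> legal
(5,6): no bracket -> illegal
W mobility = 5

Answer: B=9 W=5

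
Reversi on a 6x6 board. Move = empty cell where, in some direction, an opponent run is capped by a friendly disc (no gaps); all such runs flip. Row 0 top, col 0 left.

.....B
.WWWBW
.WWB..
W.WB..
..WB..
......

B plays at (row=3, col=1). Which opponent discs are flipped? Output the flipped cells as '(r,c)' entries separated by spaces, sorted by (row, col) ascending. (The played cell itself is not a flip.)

Dir NW: first cell '.' (not opp) -> no flip
Dir N: opp run (2,1) (1,1), next='.' -> no flip
Dir NE: opp run (2,2) (1,3), next='.' -> no flip
Dir W: opp run (3,0), next=edge -> no flip
Dir E: opp run (3,2) capped by B -> flip
Dir SW: first cell '.' (not opp) -> no flip
Dir S: first cell '.' (not opp) -> no flip
Dir SE: opp run (4,2), next='.' -> no flip

Answer: (3,2)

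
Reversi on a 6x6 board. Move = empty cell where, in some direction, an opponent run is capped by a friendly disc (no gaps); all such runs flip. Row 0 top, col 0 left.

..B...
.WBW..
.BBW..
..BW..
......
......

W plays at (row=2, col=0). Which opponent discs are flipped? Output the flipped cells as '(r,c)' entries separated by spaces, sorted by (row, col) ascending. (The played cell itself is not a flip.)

Dir NW: edge -> no flip
Dir N: first cell '.' (not opp) -> no flip
Dir NE: first cell 'W' (not opp) -> no flip
Dir W: edge -> no flip
Dir E: opp run (2,1) (2,2) capped by W -> flip
Dir SW: edge -> no flip
Dir S: first cell '.' (not opp) -> no flip
Dir SE: first cell '.' (not opp) -> no flip

Answer: (2,1) (2,2)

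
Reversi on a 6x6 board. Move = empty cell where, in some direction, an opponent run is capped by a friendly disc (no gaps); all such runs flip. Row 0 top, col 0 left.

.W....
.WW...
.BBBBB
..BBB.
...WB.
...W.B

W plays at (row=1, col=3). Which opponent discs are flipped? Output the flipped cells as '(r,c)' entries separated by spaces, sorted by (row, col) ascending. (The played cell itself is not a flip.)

Dir NW: first cell '.' (not opp) -> no flip
Dir N: first cell '.' (not opp) -> no flip
Dir NE: first cell '.' (not opp) -> no flip
Dir W: first cell 'W' (not opp) -> no flip
Dir E: first cell '.' (not opp) -> no flip
Dir SW: opp run (2,2), next='.' -> no flip
Dir S: opp run (2,3) (3,3) capped by W -> flip
Dir SE: opp run (2,4), next='.' -> no flip

Answer: (2,3) (3,3)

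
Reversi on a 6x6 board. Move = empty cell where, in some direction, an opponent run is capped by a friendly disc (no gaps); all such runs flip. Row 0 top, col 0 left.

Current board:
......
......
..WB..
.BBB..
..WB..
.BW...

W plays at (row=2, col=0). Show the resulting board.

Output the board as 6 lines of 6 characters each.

Answer: ......
......
W.WB..
.WBB..
..WB..
.BW...

Derivation:
Place W at (2,0); scan 8 dirs for brackets.
Dir NW: edge -> no flip
Dir N: first cell '.' (not opp) -> no flip
Dir NE: first cell '.' (not opp) -> no flip
Dir W: edge -> no flip
Dir E: first cell '.' (not opp) -> no flip
Dir SW: edge -> no flip
Dir S: first cell '.' (not opp) -> no flip
Dir SE: opp run (3,1) capped by W -> flip
All flips: (3,1)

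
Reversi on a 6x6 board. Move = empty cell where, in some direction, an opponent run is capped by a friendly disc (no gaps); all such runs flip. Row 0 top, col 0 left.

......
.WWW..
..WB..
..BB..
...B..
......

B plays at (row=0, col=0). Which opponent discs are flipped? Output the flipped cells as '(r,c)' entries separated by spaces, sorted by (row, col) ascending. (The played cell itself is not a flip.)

Dir NW: edge -> no flip
Dir N: edge -> no flip
Dir NE: edge -> no flip
Dir W: edge -> no flip
Dir E: first cell '.' (not opp) -> no flip
Dir SW: edge -> no flip
Dir S: first cell '.' (not opp) -> no flip
Dir SE: opp run (1,1) (2,2) capped by B -> flip

Answer: (1,1) (2,2)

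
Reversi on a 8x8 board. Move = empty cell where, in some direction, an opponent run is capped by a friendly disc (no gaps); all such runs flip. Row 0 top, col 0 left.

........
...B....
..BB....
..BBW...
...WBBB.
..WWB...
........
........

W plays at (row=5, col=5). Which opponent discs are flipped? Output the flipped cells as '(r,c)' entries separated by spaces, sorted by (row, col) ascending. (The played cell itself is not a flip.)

Dir NW: opp run (4,4) (3,3) (2,2), next='.' -> no flip
Dir N: opp run (4,5), next='.' -> no flip
Dir NE: opp run (4,6), next='.' -> no flip
Dir W: opp run (5,4) capped by W -> flip
Dir E: first cell '.' (not opp) -> no flip
Dir SW: first cell '.' (not opp) -> no flip
Dir S: first cell '.' (not opp) -> no flip
Dir SE: first cell '.' (not opp) -> no flip

Answer: (5,4)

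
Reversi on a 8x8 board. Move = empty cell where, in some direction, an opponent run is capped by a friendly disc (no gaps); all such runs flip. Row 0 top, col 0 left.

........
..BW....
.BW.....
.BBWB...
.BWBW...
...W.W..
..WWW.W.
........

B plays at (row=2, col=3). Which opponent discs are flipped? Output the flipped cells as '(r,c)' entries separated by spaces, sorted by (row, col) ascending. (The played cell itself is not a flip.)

Answer: (2,2) (3,3)

Derivation:
Dir NW: first cell 'B' (not opp) -> no flip
Dir N: opp run (1,3), next='.' -> no flip
Dir NE: first cell '.' (not opp) -> no flip
Dir W: opp run (2,2) capped by B -> flip
Dir E: first cell '.' (not opp) -> no flip
Dir SW: first cell 'B' (not opp) -> no flip
Dir S: opp run (3,3) capped by B -> flip
Dir SE: first cell 'B' (not opp) -> no flip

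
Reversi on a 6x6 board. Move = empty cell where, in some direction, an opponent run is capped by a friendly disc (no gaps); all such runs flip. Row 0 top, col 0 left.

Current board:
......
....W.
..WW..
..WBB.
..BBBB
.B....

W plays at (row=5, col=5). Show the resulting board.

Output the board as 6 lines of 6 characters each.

Answer: ......
....W.
..WW..
..WWB.
..BBWB
.B...W

Derivation:
Place W at (5,5); scan 8 dirs for brackets.
Dir NW: opp run (4,4) (3,3) capped by W -> flip
Dir N: opp run (4,5), next='.' -> no flip
Dir NE: edge -> no flip
Dir W: first cell '.' (not opp) -> no flip
Dir E: edge -> no flip
Dir SW: edge -> no flip
Dir S: edge -> no flip
Dir SE: edge -> no flip
All flips: (3,3) (4,4)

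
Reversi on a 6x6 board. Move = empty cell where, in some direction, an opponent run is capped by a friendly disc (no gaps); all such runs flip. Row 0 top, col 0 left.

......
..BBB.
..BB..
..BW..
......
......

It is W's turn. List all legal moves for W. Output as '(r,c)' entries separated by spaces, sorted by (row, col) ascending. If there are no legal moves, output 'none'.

(0,1): no bracket -> illegal
(0,2): no bracket -> illegal
(0,3): flips 2 -> legal
(0,4): no bracket -> illegal
(0,5): no bracket -> illegal
(1,1): flips 1 -> legal
(1,5): no bracket -> illegal
(2,1): no bracket -> illegal
(2,4): no bracket -> illegal
(2,5): no bracket -> illegal
(3,1): flips 1 -> legal
(3,4): no bracket -> illegal
(4,1): no bracket -> illegal
(4,2): no bracket -> illegal
(4,3): no bracket -> illegal

Answer: (0,3) (1,1) (3,1)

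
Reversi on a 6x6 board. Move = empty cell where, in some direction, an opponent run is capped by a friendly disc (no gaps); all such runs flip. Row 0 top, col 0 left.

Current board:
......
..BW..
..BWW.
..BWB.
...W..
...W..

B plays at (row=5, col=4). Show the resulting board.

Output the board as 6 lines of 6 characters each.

Place B at (5,4); scan 8 dirs for brackets.
Dir NW: opp run (4,3) capped by B -> flip
Dir N: first cell '.' (not opp) -> no flip
Dir NE: first cell '.' (not opp) -> no flip
Dir W: opp run (5,3), next='.' -> no flip
Dir E: first cell '.' (not opp) -> no flip
Dir SW: edge -> no flip
Dir S: edge -> no flip
Dir SE: edge -> no flip
All flips: (4,3)

Answer: ......
..BW..
..BWW.
..BWB.
...B..
...WB.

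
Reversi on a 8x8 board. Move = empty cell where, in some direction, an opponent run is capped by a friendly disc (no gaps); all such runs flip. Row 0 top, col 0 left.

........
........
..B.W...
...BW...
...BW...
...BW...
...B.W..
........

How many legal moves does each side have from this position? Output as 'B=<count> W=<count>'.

-- B to move --
(1,3): no bracket -> illegal
(1,4): no bracket -> illegal
(1,5): flips 1 -> legal
(2,3): no bracket -> illegal
(2,5): flips 1 -> legal
(3,5): flips 2 -> legal
(4,5): flips 2 -> legal
(5,5): flips 2 -> legal
(5,6): no bracket -> illegal
(6,4): no bracket -> illegal
(6,6): no bracket -> illegal
(7,4): no bracket -> illegal
(7,5): no bracket -> illegal
(7,6): flips 2 -> legal
B mobility = 6
-- W to move --
(1,1): flips 2 -> legal
(1,2): no bracket -> illegal
(1,3): no bracket -> illegal
(2,1): no bracket -> illegal
(2,3): no bracket -> illegal
(3,1): no bracket -> illegal
(3,2): flips 2 -> legal
(4,2): flips 2 -> legal
(5,2): flips 2 -> legal
(6,2): flips 1 -> legal
(6,4): no bracket -> illegal
(7,2): flips 1 -> legal
(7,3): no bracket -> illegal
(7,4): no bracket -> illegal
W mobility = 6

Answer: B=6 W=6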